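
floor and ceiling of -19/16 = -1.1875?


-19/16 = -1.1875
floor = -2
ceil = -1

floor = -2, ceil = -1


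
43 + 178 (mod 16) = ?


43 + 178 = 221
221 mod 16 = 13


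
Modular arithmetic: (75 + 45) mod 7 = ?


75 + 45 = 120
120 mod 7 = 1


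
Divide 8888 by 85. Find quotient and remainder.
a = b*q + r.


8888 = 85 * 104 + 48
Check: 8840 + 48 = 8888

q = 104, r = 48


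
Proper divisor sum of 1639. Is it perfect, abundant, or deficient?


Proper divisors: 1, 11, 149
Sum = 1 + 11 + 149 = 161
161 < 1639 → deficient

s(1639) = 161 (deficient)


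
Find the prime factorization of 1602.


1602 / 2 = 801
801 / 3 = 267
267 / 3 = 89
89 / 89 = 1
1602 = 2 × 3^2 × 89


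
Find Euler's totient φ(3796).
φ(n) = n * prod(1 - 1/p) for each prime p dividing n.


3796 = 2^2 × 13 × 73
Prime factors: 2, 13, 73
φ(3796) = 3796 × (1-1/2) × (1-1/13) × (1-1/73)
= 3796 × 1/2 × 12/13 × 72/73 = 1728

φ(3796) = 1728


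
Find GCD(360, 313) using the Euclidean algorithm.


360 = 1 * 313 + 47
313 = 6 * 47 + 31
47 = 1 * 31 + 16
31 = 1 * 16 + 15
16 = 1 * 15 + 1
15 = 15 * 1 + 0
GCD = 1


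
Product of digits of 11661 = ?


1 × 1 × 6 × 6 × 1 = 36


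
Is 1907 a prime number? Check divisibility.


Check divisors up to sqrt(1907) = 43.6692
No divisors found.
1907 is prime.

Yes, 1907 is prime


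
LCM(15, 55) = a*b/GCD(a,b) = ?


GCD(15, 55) = 5
LCM = 15*55/5 = 825/5 = 165

LCM = 165


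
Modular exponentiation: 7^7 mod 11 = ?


7^1 mod 11 = 7
7^2 mod 11 = 5
7^3 mod 11 = 2
7^4 mod 11 = 3
7^5 mod 11 = 10
7^6 mod 11 = 4
7^7 mod 11 = 6


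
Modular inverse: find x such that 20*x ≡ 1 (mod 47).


Use the extended Euclidean algorithm on (47, 20); each row r = 47*s + 20*t:
r=47, s=1, t=0
r=20, s=0, t=1
q=2: r=7, s=1, t=-2   [47*(1) + 20*(-2) = 7]
q=2: r=6, s=-2, t=5   [47*(-2) + 20*(5) = 6]
q=1: r=1, s=3, t=-7   [47*(3) + 20*(-7) = 1]
q=6: r=0, s=-20, t=47   [47*(-20) + 20*(47) = 0]
GCD = 1 with t = -7, so 20*(-7) ≡ 1 (mod 47)
Inverse = -7 mod 47 = 40
Check: 20 * 40 = 800 ≡ 1 (mod 47)

20^(-1) ≡ 40 (mod 47)


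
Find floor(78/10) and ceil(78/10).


78/10 = 7.8000
floor = 7
ceil = 8

floor = 7, ceil = 8


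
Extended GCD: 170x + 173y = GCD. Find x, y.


Tabular extended Euclidean (each row: r = 170*s + 173*t):
r=170, s=1, t=0
r=173, s=0, t=1
q=0: r=170, s=1, t=0   [170*(1) + 173*(0) = 170]
q=1: r=3, s=-1, t=1   [170*(-1) + 173*(1) = 3]
q=56: r=2, s=57, t=-56   [170*(57) + 173*(-56) = 2]
q=1: r=1, s=-58, t=57   [170*(-58) + 173*(57) = 1]
q=2: r=0, s=173, t=-170   [170*(173) + 173*(-170) = 0]
GCD = 1; from the row with r=1: x=-58, y=57
Check: 170*(-58) + 173*(57) = -9860 + 9861 = 1

GCD = 1, x = -58, y = 57


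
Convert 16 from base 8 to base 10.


16 (base 8) = 14 (decimal)
14 (decimal) = 14 (base 10)


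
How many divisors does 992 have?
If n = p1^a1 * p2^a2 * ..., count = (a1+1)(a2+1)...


992 = 2^5 × 31^1
d(992) = (5+1) × (1+1) = 12

12 divisors


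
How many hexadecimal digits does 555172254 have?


555172254 in base 16 = 2117419E
Number of digits = 8

8 digits (base 16)


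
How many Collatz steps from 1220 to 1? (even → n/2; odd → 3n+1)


1220 → 610 → 305 → 916 → 458 → 229 → 688 → 344 → 172 → 86 → 43 → 130 → 65 → 196 → 98 → 49 → 148 → 74 → 37 → 112 → 56 → 28 → 14 → 7 → 22 → 11 → 34 → 17 → 52 → 26 → 13 → 40 → 20 → 10 → 5 → 16 → 8 → 4 → 2 → 1
Total steps = 39

39 steps


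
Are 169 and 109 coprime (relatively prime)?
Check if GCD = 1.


Euclidean algorithm:
169 = 1 * 109 + 60
109 = 1 * 60 + 49
60 = 1 * 49 + 11
49 = 4 * 11 + 5
11 = 2 * 5 + 1
5 = 5 * 1 + 0
GCD(169, 109) = 1

Yes, coprime (GCD = 1)


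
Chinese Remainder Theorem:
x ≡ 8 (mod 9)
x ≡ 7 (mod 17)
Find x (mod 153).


M = 9*17 = 153
M1 = M/9 = 17, M2 = M/17 = 9
M1^(-1) mod 9 = 8, M2^(-1) mod 17 = 2
x = 8*17*8 + 7*9*2 = 1214
1214 mod 153 = 143
Check: 143 mod 9 = 8 ✓, 143 mod 17 = 7 ✓

x ≡ 143 (mod 153)


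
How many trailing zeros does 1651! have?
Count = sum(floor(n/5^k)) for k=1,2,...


floor(1651/5) = 330
floor(1651/25) = 66
floor(1651/125) = 13
floor(1651/625) = 2
Total = 411

411 trailing zeros


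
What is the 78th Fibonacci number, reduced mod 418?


F(k) mod 418 for k=1..78:
1, 1, 2, 3, 5, 8, 13, 21, 34, 55, 89, 144, 233, 377, 192, 151, 343, 76, 1, 77, 78, 155, 233, 388, 203, 173, 376, 131, 89, 220, 309, 111, 2, 113, 115, 228, 343, 153, 78, 231, 309, 122, 13, 135, 148, 283, 13, 296, 309, 187, 78, 265, 343, 190, 115, 305, 2, 307, 309, 198, 89, 287, 376, 245, 203, 30, 233, 263, 78, 341, 1, 342, 343, 267, 192, 41, 233, 274
F(78) mod 418 = 274


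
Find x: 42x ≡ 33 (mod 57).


GCD(42, 57) = 3 divides 33
Divide: 14x ≡ 11 (mod 19)
x ≡ 13 (mod 19)


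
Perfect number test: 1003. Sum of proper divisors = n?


Proper divisors of 1003: 1, 17, 59
Sum = 1 + 17 + 59 = 77

No, 1003 is not perfect (77 ≠ 1003)


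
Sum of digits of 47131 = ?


4 + 7 + 1 + 3 + 1 = 16


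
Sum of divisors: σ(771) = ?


Divisors of 771: 1, 3, 257, 771
Sum = 1 + 3 + 257 + 771 = 1032

σ(771) = 1032


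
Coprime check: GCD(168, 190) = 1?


Euclidean algorithm:
190 = 1 * 168 + 22
168 = 7 * 22 + 14
22 = 1 * 14 + 8
14 = 1 * 8 + 6
8 = 1 * 6 + 2
6 = 3 * 2 + 0
GCD(168, 190) = 2

No, not coprime (GCD = 2)


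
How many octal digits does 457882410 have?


457882410 in base 8 = 3322535452
Number of digits = 10

10 digits (base 8)


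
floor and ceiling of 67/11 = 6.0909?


67/11 = 6.0909
floor = 6
ceil = 7

floor = 6, ceil = 7


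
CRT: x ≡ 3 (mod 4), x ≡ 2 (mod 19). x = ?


M = 4*19 = 76
M1 = M/4 = 19, M2 = M/19 = 4
M1^(-1) mod 4 = 3, M2^(-1) mod 19 = 5
x = 3*19*3 + 2*4*5 = 211
211 mod 76 = 59
Check: 59 mod 4 = 3 ✓, 59 mod 19 = 2 ✓

x ≡ 59 (mod 76)


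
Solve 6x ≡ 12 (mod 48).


GCD(6, 48) = 6 divides 12
Divide: 1x ≡ 2 (mod 8)
x ≡ 2 (mod 8)


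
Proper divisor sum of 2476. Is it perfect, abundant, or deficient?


Proper divisors: 1, 2, 4, 619, 1238
Sum = 1 + 2 + 4 + 619 + 1238 = 1864
1864 < 2476 → deficient

s(2476) = 1864 (deficient)


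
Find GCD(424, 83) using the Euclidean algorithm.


424 = 5 * 83 + 9
83 = 9 * 9 + 2
9 = 4 * 2 + 1
2 = 2 * 1 + 0
GCD = 1


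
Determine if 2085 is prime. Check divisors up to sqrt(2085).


2085 / 3 = 695 (exact division)
2085 is NOT prime.

No, 2085 is not prime


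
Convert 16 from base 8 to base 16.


16 (base 8) = 14 (decimal)
14 (decimal) = E (base 16)


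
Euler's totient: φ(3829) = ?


3829 = 7 × 547
Prime factors: 7, 547
φ(3829) = 3829 × (1-1/7) × (1-1/547)
= 3829 × 6/7 × 546/547 = 3276

φ(3829) = 3276


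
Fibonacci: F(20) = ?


Sequence: 1, 1, 2, 3, 5, 8, 13, 21, 34, 55, 89, 144, 233, 377, 610, 987, 1597, 2584, 4181, 6765
F(20) = 6765


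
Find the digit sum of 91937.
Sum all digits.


9 + 1 + 9 + 3 + 7 = 29


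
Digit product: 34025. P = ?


3 × 4 × 0 × 2 × 5 = 0


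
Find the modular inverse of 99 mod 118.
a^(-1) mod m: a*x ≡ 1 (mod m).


Use the extended Euclidean algorithm on (118, 99); each row r = 118*s + 99*t:
r=118, s=1, t=0
r=99, s=0, t=1
q=1: r=19, s=1, t=-1   [118*(1) + 99*(-1) = 19]
q=5: r=4, s=-5, t=6   [118*(-5) + 99*(6) = 4]
q=4: r=3, s=21, t=-25   [118*(21) + 99*(-25) = 3]
q=1: r=1, s=-26, t=31   [118*(-26) + 99*(31) = 1]
q=3: r=0, s=99, t=-118   [118*(99) + 99*(-118) = 0]
GCD = 1 with t = 31, so 99*(31) ≡ 1 (mod 118)
Inverse = 31 mod 118 = 31
Check: 99 * 31 = 3069 ≡ 1 (mod 118)

99^(-1) ≡ 31 (mod 118)


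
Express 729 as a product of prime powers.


729 / 3 = 243
243 / 3 = 81
81 / 3 = 27
27 / 3 = 9
9 / 3 = 3
3 / 3 = 1
729 = 3^6


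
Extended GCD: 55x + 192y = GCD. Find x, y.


Tabular extended Euclidean (each row: r = 55*s + 192*t):
r=55, s=1, t=0
r=192, s=0, t=1
q=0: r=55, s=1, t=0   [55*(1) + 192*(0) = 55]
q=3: r=27, s=-3, t=1   [55*(-3) + 192*(1) = 27]
q=2: r=1, s=7, t=-2   [55*(7) + 192*(-2) = 1]
q=27: r=0, s=-192, t=55   [55*(-192) + 192*(55) = 0]
GCD = 1; from the row with r=1: x=7, y=-2
Check: 55*(7) + 192*(-2) = 385 - 384 = 1

GCD = 1, x = 7, y = -2


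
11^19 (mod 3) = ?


11^1 mod 3 = 2
11^2 mod 3 = 1
11^3 mod 3 = 2
11^4 mod 3 = 1
11^5 mod 3 = 2
11^6 mod 3 = 1
11^7 mod 3 = 2
11^8 mod 3 = 1
11^9 mod 3 = 2
11^10 mod 3 = 1
11^11 mod 3 = 2
11^12 mod 3 = 1
11^13 mod 3 = 2
11^14 mod 3 = 1
11^15 mod 3 = 2
11^16 mod 3 = 1
11^17 mod 3 = 2
11^18 mod 3 = 1
11^19 mod 3 = 2


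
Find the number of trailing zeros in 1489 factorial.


floor(1489/5) = 297
floor(1489/25) = 59
floor(1489/125) = 11
floor(1489/625) = 2
Total = 369

369 trailing zeros


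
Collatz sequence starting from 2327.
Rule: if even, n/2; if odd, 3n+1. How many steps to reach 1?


2327 → 6982 → 3491 → 10474 → 5237 → 15712 → 7856 → 3928 → 1964 → 982 → 491 → 1474 → 737 → 2212 → 1106 → 553 → 1660 → 830 → 415 → 1246 → 623 → 1870 → 935 → 2806 → 1403 → 4210 → 2105 → 6316 → 3158 → 1579 → 4738 → 2369 → 7108 → 3554 → 1777 → 5332 → 2666 → 1333 → 4000 → 2000 → 1000 → 500 → 250 → 125 → 376 → 188 → 94 → 47 → 142 → 71 → 214 → 107 → 322 → 161 → 484 → 242 → 121 → 364 → 182 → 91 → 274 → 137 → 412 → 206 → 103 → 310 → 155 → 466 → 233 → 700 → 350 → 175 → 526 → 263 → 790 → 395 → 1186 → 593 → 1780 → 890 → 445 → 1336 → 668 → 334 → 167 → 502 → 251 → 754 → 377 → 1132 → 566 → 283 → 850 → 425 → 1276 → 638 → 319 → 958 → 479 → 1438 → 719 → 2158 → 1079 → 3238 → 1619 → 4858 → 2429 → 7288 → 3644 → 1822 → 911 → 2734 → 1367 → 4102 → 2051 → 6154 → 3077 → 9232 → 4616 → 2308 → 1154 → 577 → 1732 → 866 → 433 → 1300 → 650 → 325 → 976 → 488 → 244 → 122 → 61 → 184 → 92 → 46 → 23 → 70 → 35 → 106 → 53 → 160 → 80 → 40 → 20 → 10 → 5 → 16 → 8 → 4 → 2 → 1
Total steps = 151

151 steps


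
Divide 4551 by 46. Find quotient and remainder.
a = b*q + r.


4551 = 46 * 98 + 43
Check: 4508 + 43 = 4551

q = 98, r = 43


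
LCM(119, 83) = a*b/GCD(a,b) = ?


GCD(119, 83) = 1
LCM = 119*83/1 = 9877/1 = 9877

LCM = 9877


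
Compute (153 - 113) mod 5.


153 - 113 = 40
40 mod 5 = 0


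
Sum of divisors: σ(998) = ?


Divisors of 998: 1, 2, 499, 998
Sum = 1 + 2 + 499 + 998 = 1500

σ(998) = 1500


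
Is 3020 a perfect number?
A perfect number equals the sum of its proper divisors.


Proper divisors of 3020: 1, 2, 4, 5, 10, 20, 151, 302, 604, 755, 1510
Sum = 1 + 2 + 4 + 5 + 10 + 20 + 151 + 302 + 604 + 755 + 1510 = 3364

No, 3020 is not perfect (3364 ≠ 3020)


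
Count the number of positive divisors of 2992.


2992 = 2^4 × 11^1 × 17^1
d(2992) = (4+1) × (1+1) × (1+1) = 20

20 divisors


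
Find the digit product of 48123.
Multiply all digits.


4 × 8 × 1 × 2 × 3 = 192


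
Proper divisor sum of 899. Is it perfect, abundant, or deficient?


Proper divisors: 1, 29, 31
Sum = 1 + 29 + 31 = 61
61 < 899 → deficient

s(899) = 61 (deficient)


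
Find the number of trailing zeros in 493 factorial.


floor(493/5) = 98
floor(493/25) = 19
floor(493/125) = 3
Total = 120

120 trailing zeros


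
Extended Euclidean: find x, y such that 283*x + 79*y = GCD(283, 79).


Tabular extended Euclidean (each row: r = 283*s + 79*t):
r=283, s=1, t=0
r=79, s=0, t=1
q=3: r=46, s=1, t=-3   [283*(1) + 79*(-3) = 46]
q=1: r=33, s=-1, t=4   [283*(-1) + 79*(4) = 33]
q=1: r=13, s=2, t=-7   [283*(2) + 79*(-7) = 13]
q=2: r=7, s=-5, t=18   [283*(-5) + 79*(18) = 7]
q=1: r=6, s=7, t=-25   [283*(7) + 79*(-25) = 6]
q=1: r=1, s=-12, t=43   [283*(-12) + 79*(43) = 1]
q=6: r=0, s=79, t=-283   [283*(79) + 79*(-283) = 0]
GCD = 1; from the row with r=1: x=-12, y=43
Check: 283*(-12) + 79*(43) = -3396 + 3397 = 1

GCD = 1, x = -12, y = 43


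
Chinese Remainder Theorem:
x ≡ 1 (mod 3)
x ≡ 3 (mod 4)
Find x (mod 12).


M = 3*4 = 12
M1 = M/3 = 4, M2 = M/4 = 3
M1^(-1) mod 3 = 1, M2^(-1) mod 4 = 3
x = 1*4*1 + 3*3*3 = 31
31 mod 12 = 7
Check: 7 mod 3 = 1 ✓, 7 mod 4 = 3 ✓

x ≡ 7 (mod 12)


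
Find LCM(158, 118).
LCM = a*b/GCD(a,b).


GCD(158, 118) = 2
LCM = 158*118/2 = 18644/2 = 9322

LCM = 9322


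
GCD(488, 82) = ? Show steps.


488 = 5 * 82 + 78
82 = 1 * 78 + 4
78 = 19 * 4 + 2
4 = 2 * 2 + 0
GCD = 2


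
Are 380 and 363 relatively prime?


Euclidean algorithm:
380 = 1 * 363 + 17
363 = 21 * 17 + 6
17 = 2 * 6 + 5
6 = 1 * 5 + 1
5 = 5 * 1 + 0
GCD(380, 363) = 1

Yes, coprime (GCD = 1)


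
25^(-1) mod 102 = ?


Use the extended Euclidean algorithm on (102, 25); each row r = 102*s + 25*t:
r=102, s=1, t=0
r=25, s=0, t=1
q=4: r=2, s=1, t=-4   [102*(1) + 25*(-4) = 2]
q=12: r=1, s=-12, t=49   [102*(-12) + 25*(49) = 1]
q=2: r=0, s=25, t=-102   [102*(25) + 25*(-102) = 0]
GCD = 1 with t = 49, so 25*(49) ≡ 1 (mod 102)
Inverse = 49 mod 102 = 49
Check: 25 * 49 = 1225 ≡ 1 (mod 102)

25^(-1) ≡ 49 (mod 102)


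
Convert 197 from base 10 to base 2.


197 (base 10) = 197 (decimal)
197 (decimal) = 11000101 (base 2)


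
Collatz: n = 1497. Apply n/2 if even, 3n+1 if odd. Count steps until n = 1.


1497 → 4492 → 2246 → 1123 → 3370 → 1685 → 5056 → 2528 → 1264 → 632 → 316 → 158 → 79 → 238 → 119 → 358 → 179 → 538 → 269 → 808 → 404 → 202 → 101 → 304 → 152 → 76 → 38 → 19 → 58 → 29 → 88 → 44 → 22 → 11 → 34 → 17 → 52 → 26 → 13 → 40 → 20 → 10 → 5 → 16 → 8 → 4 → 2 → 1
Total steps = 47

47 steps


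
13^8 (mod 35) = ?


13^1 mod 35 = 13
13^2 mod 35 = 29
13^3 mod 35 = 27
13^4 mod 35 = 1
13^5 mod 35 = 13
13^6 mod 35 = 29
13^7 mod 35 = 27
13^8 mod 35 = 1


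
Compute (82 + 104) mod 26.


82 + 104 = 186
186 mod 26 = 4


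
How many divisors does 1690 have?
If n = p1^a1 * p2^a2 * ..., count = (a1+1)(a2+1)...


1690 = 2^1 × 5^1 × 13^2
d(1690) = (1+1) × (1+1) × (2+1) = 12

12 divisors


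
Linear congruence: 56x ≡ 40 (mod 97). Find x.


GCD(56, 97) = 1, unique solution
a^(-1) mod 97 = 26
x = 26 * 40 mod 97 = 70

x ≡ 70 (mod 97)


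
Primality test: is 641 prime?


Check divisors up to sqrt(641) = 25.3180
No divisors found.
641 is prime.

Yes, 641 is prime


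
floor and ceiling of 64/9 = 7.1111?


64/9 = 7.1111
floor = 7
ceil = 8

floor = 7, ceil = 8


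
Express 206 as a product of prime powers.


206 / 2 = 103
103 / 103 = 1
206 = 2 × 103


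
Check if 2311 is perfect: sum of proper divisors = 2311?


Proper divisors of 2311: 1
Sum = 1 = 1

No, 2311 is not perfect (1 ≠ 2311)


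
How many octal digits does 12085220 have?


12085220 in base 8 = 56063744
Number of digits = 8

8 digits (base 8)


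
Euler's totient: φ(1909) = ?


1909 = 23 × 83
Prime factors: 23, 83
φ(1909) = 1909 × (1-1/23) × (1-1/83)
= 1909 × 22/23 × 82/83 = 1804

φ(1909) = 1804


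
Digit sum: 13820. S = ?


1 + 3 + 8 + 2 + 0 = 14


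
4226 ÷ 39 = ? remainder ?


4226 = 39 * 108 + 14
Check: 4212 + 14 = 4226

q = 108, r = 14


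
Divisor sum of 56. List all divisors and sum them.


Divisors of 56: 1, 2, 4, 7, 8, 14, 28, 56
Sum = 1 + 2 + 4 + 7 + 8 + 14 + 28 + 56 = 120

σ(56) = 120


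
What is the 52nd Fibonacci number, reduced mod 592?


F(k) mod 592 for k=1..52:
1, 1, 2, 3, 5, 8, 13, 21, 34, 55, 89, 144, 233, 377, 18, 395, 413, 216, 37, 253, 290, 543, 241, 192, 433, 33, 466, 499, 373, 280, 61, 341, 402, 151, 553, 112, 73, 185, 258, 443, 109, 552, 69, 29, 98, 127, 225, 352, 577, 337, 322, 67
F(52) mod 592 = 67


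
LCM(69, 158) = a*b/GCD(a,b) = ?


GCD(69, 158) = 1
LCM = 69*158/1 = 10902/1 = 10902

LCM = 10902


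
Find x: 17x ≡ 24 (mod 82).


GCD(17, 82) = 1, unique solution
a^(-1) mod 82 = 29
x = 29 * 24 mod 82 = 40

x ≡ 40 (mod 82)


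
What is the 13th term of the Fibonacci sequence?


Sequence: 1, 1, 2, 3, 5, 8, 13, 21, 34, 55, 89, 144, 233
F(13) = 233


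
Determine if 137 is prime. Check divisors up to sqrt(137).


Check divisors up to sqrt(137) = 11.7047
No divisors found.
137 is prime.

Yes, 137 is prime


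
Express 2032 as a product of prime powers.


2032 / 2 = 1016
1016 / 2 = 508
508 / 2 = 254
254 / 2 = 127
127 / 127 = 1
2032 = 2^4 × 127


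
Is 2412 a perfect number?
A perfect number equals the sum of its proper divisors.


Proper divisors of 2412: 1, 2, 3, 4, 6, 9, 12, 18, 36, 67, 134, 201, 268, 402, 603, 804, 1206
Sum = 1 + 2 + 3 + 4 + 6 + 9 + 12 + 18 + 36 + 67 + 134 + 201 + 268 + 402 + 603 + 804 + 1206 = 3776

No, 2412 is not perfect (3776 ≠ 2412)


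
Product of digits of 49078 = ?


4 × 9 × 0 × 7 × 8 = 0


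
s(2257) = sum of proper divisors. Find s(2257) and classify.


Proper divisors: 1, 37, 61
Sum = 1 + 37 + 61 = 99
99 < 2257 → deficient

s(2257) = 99 (deficient)


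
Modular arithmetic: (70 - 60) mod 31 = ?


70 - 60 = 10
10 mod 31 = 10


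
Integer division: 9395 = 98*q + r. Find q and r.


9395 = 98 * 95 + 85
Check: 9310 + 85 = 9395

q = 95, r = 85


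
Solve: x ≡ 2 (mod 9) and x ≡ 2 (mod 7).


M = 9*7 = 63
M1 = M/9 = 7, M2 = M/7 = 9
M1^(-1) mod 9 = 4, M2^(-1) mod 7 = 4
x = 2*7*4 + 2*9*4 = 128
128 mod 63 = 2
Check: 2 mod 9 = 2 ✓, 2 mod 7 = 2 ✓

x ≡ 2 (mod 63)


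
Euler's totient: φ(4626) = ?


4626 = 2 × 3^2 × 257
Prime factors: 2, 3, 257
φ(4626) = 4626 × (1-1/2) × (1-1/3) × (1-1/257)
= 4626 × 1/2 × 2/3 × 256/257 = 1536

φ(4626) = 1536


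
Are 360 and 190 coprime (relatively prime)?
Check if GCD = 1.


Euclidean algorithm:
360 = 1 * 190 + 170
190 = 1 * 170 + 20
170 = 8 * 20 + 10
20 = 2 * 10 + 0
GCD(360, 190) = 10

No, not coprime (GCD = 10)


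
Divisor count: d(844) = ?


844 = 2^2 × 211^1
d(844) = (2+1) × (1+1) = 6

6 divisors


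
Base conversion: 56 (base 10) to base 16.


56 (base 10) = 56 (decimal)
56 (decimal) = 38 (base 16)


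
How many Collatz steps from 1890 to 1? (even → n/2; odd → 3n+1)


1890 → 945 → 2836 → 1418 → 709 → 2128 → 1064 → 532 → 266 → 133 → 400 → 200 → 100 → 50 → 25 → 76 → 38 → 19 → 58 → 29 → 88 → 44 → 22 → 11 → 34 → 17 → 52 → 26 → 13 → 40 → 20 → 10 → 5 → 16 → 8 → 4 → 2 → 1
Total steps = 37

37 steps


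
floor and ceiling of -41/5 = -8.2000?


-41/5 = -8.2000
floor = -9
ceil = -8

floor = -9, ceil = -8


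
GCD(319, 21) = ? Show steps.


319 = 15 * 21 + 4
21 = 5 * 4 + 1
4 = 4 * 1 + 0
GCD = 1


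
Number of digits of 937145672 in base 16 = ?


937145672 in base 16 = 37DBB548
Number of digits = 8

8 digits (base 16)


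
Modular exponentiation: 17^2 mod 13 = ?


17^1 mod 13 = 4
17^2 mod 13 = 3


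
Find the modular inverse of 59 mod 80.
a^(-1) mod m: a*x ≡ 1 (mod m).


Use the extended Euclidean algorithm on (80, 59); each row r = 80*s + 59*t:
r=80, s=1, t=0
r=59, s=0, t=1
q=1: r=21, s=1, t=-1   [80*(1) + 59*(-1) = 21]
q=2: r=17, s=-2, t=3   [80*(-2) + 59*(3) = 17]
q=1: r=4, s=3, t=-4   [80*(3) + 59*(-4) = 4]
q=4: r=1, s=-14, t=19   [80*(-14) + 59*(19) = 1]
q=4: r=0, s=59, t=-80   [80*(59) + 59*(-80) = 0]
GCD = 1 with t = 19, so 59*(19) ≡ 1 (mod 80)
Inverse = 19 mod 80 = 19
Check: 59 * 19 = 1121 ≡ 1 (mod 80)

59^(-1) ≡ 19 (mod 80)


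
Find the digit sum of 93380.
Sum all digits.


9 + 3 + 3 + 8 + 0 = 23


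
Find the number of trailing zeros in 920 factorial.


floor(920/5) = 184
floor(920/25) = 36
floor(920/125) = 7
floor(920/625) = 1
Total = 228

228 trailing zeros


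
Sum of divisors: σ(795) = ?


Divisors of 795: 1, 3, 5, 15, 53, 159, 265, 795
Sum = 1 + 3 + 5 + 15 + 53 + 159 + 265 + 795 = 1296

σ(795) = 1296


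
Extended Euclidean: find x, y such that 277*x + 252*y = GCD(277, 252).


Tabular extended Euclidean (each row: r = 277*s + 252*t):
r=277, s=1, t=0
r=252, s=0, t=1
q=1: r=25, s=1, t=-1   [277*(1) + 252*(-1) = 25]
q=10: r=2, s=-10, t=11   [277*(-10) + 252*(11) = 2]
q=12: r=1, s=121, t=-133   [277*(121) + 252*(-133) = 1]
q=2: r=0, s=-252, t=277   [277*(-252) + 252*(277) = 0]
GCD = 1; from the row with r=1: x=121, y=-133
Check: 277*(121) + 252*(-133) = 33517 - 33516 = 1

GCD = 1, x = 121, y = -133


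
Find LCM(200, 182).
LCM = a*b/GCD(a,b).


GCD(200, 182) = 2
LCM = 200*182/2 = 36400/2 = 18200

LCM = 18200


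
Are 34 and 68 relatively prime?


Euclidean algorithm:
68 = 2 * 34 + 0
GCD(34, 68) = 34

No, not coprime (GCD = 34)


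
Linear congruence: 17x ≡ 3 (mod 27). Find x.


GCD(17, 27) = 1, unique solution
a^(-1) mod 27 = 8
x = 8 * 3 mod 27 = 24

x ≡ 24 (mod 27)


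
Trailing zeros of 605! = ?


floor(605/5) = 121
floor(605/25) = 24
floor(605/125) = 4
Total = 149

149 trailing zeros


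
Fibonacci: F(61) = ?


Sequence: 1, 1, 2, 3, 5, 8, 13, 21, 34, 55, 89, 144, 233, 377, 610, 987, 1597, 2584, 4181, 6765, 10946, 17711, 28657, 46368, 75025, 121393, 196418, 317811, 514229, 832040, 1346269, 2178309, 3524578, 5702887, 9227465, 14930352, 24157817, 39088169, 63245986, 102334155, 165580141, 267914296, 433494437, 701408733, 1134903170, 1836311903, 2971215073, 4807526976, 7778742049, 12586269025, 20365011074, 32951280099, 53316291173, 86267571272, 139583862445, 225851433717, 365435296162, 591286729879, 956722026041, 1548008755920, 2504730781961
F(61) = 2504730781961


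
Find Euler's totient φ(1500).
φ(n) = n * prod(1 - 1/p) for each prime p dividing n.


1500 = 2^2 × 3 × 5^3
Prime factors: 2, 3, 5
φ(1500) = 1500 × (1-1/2) × (1-1/3) × (1-1/5)
= 1500 × 1/2 × 2/3 × 4/5 = 400

φ(1500) = 400


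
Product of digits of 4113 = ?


4 × 1 × 1 × 3 = 12


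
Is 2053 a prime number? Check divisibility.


Check divisors up to sqrt(2053) = 45.3100
No divisors found.
2053 is prime.

Yes, 2053 is prime


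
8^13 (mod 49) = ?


8^1 mod 49 = 8
8^2 mod 49 = 15
8^3 mod 49 = 22
8^4 mod 49 = 29
8^5 mod 49 = 36
8^6 mod 49 = 43
8^7 mod 49 = 1
8^8 mod 49 = 8
8^9 mod 49 = 15
8^10 mod 49 = 22
8^11 mod 49 = 29
8^12 mod 49 = 36
8^13 mod 49 = 43


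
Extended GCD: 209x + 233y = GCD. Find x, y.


Tabular extended Euclidean (each row: r = 209*s + 233*t):
r=209, s=1, t=0
r=233, s=0, t=1
q=0: r=209, s=1, t=0   [209*(1) + 233*(0) = 209]
q=1: r=24, s=-1, t=1   [209*(-1) + 233*(1) = 24]
q=8: r=17, s=9, t=-8   [209*(9) + 233*(-8) = 17]
q=1: r=7, s=-10, t=9   [209*(-10) + 233*(9) = 7]
q=2: r=3, s=29, t=-26   [209*(29) + 233*(-26) = 3]
q=2: r=1, s=-68, t=61   [209*(-68) + 233*(61) = 1]
q=3: r=0, s=233, t=-209   [209*(233) + 233*(-209) = 0]
GCD = 1; from the row with r=1: x=-68, y=61
Check: 209*(-68) + 233*(61) = -14212 + 14213 = 1

GCD = 1, x = -68, y = 61


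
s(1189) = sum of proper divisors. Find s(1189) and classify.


Proper divisors: 1, 29, 41
Sum = 1 + 29 + 41 = 71
71 < 1189 → deficient

s(1189) = 71 (deficient)


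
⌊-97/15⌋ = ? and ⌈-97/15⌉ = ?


-97/15 = -6.4667
floor = -7
ceil = -6

floor = -7, ceil = -6


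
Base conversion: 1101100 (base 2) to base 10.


1101100 (base 2) = 108 (decimal)
108 (decimal) = 108 (base 10)


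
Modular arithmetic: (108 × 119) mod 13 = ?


108 × 119 = 12852
12852 mod 13 = 8


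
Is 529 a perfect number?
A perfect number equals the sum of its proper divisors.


Proper divisors of 529: 1, 23
Sum = 1 + 23 = 24

No, 529 is not perfect (24 ≠ 529)


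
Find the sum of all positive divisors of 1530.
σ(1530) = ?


Divisors of 1530: 1, 2, 3, 5, 6, 9, 10, 15, 17, 18, 30, 34, 45, 51, 85, 90, 102, 153, 170, 255, 306, 510, 765, 1530
Sum = 1 + 2 + 3 + 5 + 6 + 9 + 10 + 15 + 17 + 18 + 30 + 34 + 45 + 51 + 85 + 90 + 102 + 153 + 170 + 255 + 306 + 510 + 765 + 1530 = 4212

σ(1530) = 4212


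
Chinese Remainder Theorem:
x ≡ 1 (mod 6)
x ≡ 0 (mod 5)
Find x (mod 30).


M = 6*5 = 30
M1 = M/6 = 5, M2 = M/5 = 6
M1^(-1) mod 6 = 5, M2^(-1) mod 5 = 1
x = 1*5*5 + 0*6*1 = 25
25 mod 30 = 25
Check: 25 mod 6 = 1 ✓, 25 mod 5 = 0 ✓

x ≡ 25 (mod 30)


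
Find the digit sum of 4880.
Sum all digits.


4 + 8 + 8 + 0 = 20


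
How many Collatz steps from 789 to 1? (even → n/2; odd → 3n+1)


789 → 2368 → 1184 → 592 → 296 → 148 → 74 → 37 → 112 → 56 → 28 → 14 → 7 → 22 → 11 → 34 → 17 → 52 → 26 → 13 → 40 → 20 → 10 → 5 → 16 → 8 → 4 → 2 → 1
Total steps = 28

28 steps


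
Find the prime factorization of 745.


745 / 5 = 149
149 / 149 = 1
745 = 5 × 149


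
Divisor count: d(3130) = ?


3130 = 2^1 × 5^1 × 313^1
d(3130) = (1+1) × (1+1) × (1+1) = 8

8 divisors


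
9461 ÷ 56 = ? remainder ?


9461 = 56 * 168 + 53
Check: 9408 + 53 = 9461

q = 168, r = 53


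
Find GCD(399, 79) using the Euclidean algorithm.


399 = 5 * 79 + 4
79 = 19 * 4 + 3
4 = 1 * 3 + 1
3 = 3 * 1 + 0
GCD = 1


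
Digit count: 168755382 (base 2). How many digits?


168755382 in base 2 = 1010000011110000000010110110
Number of digits = 28

28 digits (base 2)


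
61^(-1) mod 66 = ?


Use the extended Euclidean algorithm on (66, 61); each row r = 66*s + 61*t:
r=66, s=1, t=0
r=61, s=0, t=1
q=1: r=5, s=1, t=-1   [66*(1) + 61*(-1) = 5]
q=12: r=1, s=-12, t=13   [66*(-12) + 61*(13) = 1]
q=5: r=0, s=61, t=-66   [66*(61) + 61*(-66) = 0]
GCD = 1 with t = 13, so 61*(13) ≡ 1 (mod 66)
Inverse = 13 mod 66 = 13
Check: 61 * 13 = 793 ≡ 1 (mod 66)

61^(-1) ≡ 13 (mod 66)


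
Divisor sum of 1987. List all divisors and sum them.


Divisors of 1987: 1, 1987
Sum = 1 + 1987 = 1988

σ(1987) = 1988


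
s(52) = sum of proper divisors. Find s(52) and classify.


Proper divisors: 1, 2, 4, 13, 26
Sum = 1 + 2 + 4 + 13 + 26 = 46
46 < 52 → deficient

s(52) = 46 (deficient)


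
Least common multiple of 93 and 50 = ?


GCD(93, 50) = 1
LCM = 93*50/1 = 4650/1 = 4650

LCM = 4650


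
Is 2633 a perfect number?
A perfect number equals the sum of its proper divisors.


Proper divisors of 2633: 1
Sum = 1 = 1

No, 2633 is not perfect (1 ≠ 2633)


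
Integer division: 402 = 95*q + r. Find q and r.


402 = 95 * 4 + 22
Check: 380 + 22 = 402

q = 4, r = 22


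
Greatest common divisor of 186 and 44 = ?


186 = 4 * 44 + 10
44 = 4 * 10 + 4
10 = 2 * 4 + 2
4 = 2 * 2 + 0
GCD = 2


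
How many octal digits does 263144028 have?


263144028 in base 8 = 1753641134
Number of digits = 10

10 digits (base 8)


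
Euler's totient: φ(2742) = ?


2742 = 2 × 3 × 457
Prime factors: 2, 3, 457
φ(2742) = 2742 × (1-1/2) × (1-1/3) × (1-1/457)
= 2742 × 1/2 × 2/3 × 456/457 = 912

φ(2742) = 912


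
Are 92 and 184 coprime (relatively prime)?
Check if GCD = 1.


Euclidean algorithm:
184 = 2 * 92 + 0
GCD(92, 184) = 92

No, not coprime (GCD = 92)


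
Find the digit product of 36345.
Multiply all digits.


3 × 6 × 3 × 4 × 5 = 1080


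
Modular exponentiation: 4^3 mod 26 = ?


4^1 mod 26 = 4
4^2 mod 26 = 16
4^3 mod 26 = 12


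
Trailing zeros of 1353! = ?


floor(1353/5) = 270
floor(1353/25) = 54
floor(1353/125) = 10
floor(1353/625) = 2
Total = 336

336 trailing zeros


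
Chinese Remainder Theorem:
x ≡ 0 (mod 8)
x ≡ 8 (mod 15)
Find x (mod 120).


M = 8*15 = 120
M1 = M/8 = 15, M2 = M/15 = 8
M1^(-1) mod 8 = 7, M2^(-1) mod 15 = 2
x = 0*15*7 + 8*8*2 = 128
128 mod 120 = 8
Check: 8 mod 8 = 0 ✓, 8 mod 15 = 8 ✓

x ≡ 8 (mod 120)


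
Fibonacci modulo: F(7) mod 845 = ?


F(k) mod 845 for k=1..7:
1, 1, 2, 3, 5, 8, 13
F(7) mod 845 = 13


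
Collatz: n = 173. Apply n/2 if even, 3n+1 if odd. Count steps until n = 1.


173 → 520 → 260 → 130 → 65 → 196 → 98 → 49 → 148 → 74 → 37 → 112 → 56 → 28 → 14 → 7 → 22 → 11 → 34 → 17 → 52 → 26 → 13 → 40 → 20 → 10 → 5 → 16 → 8 → 4 → 2 → 1
Total steps = 31

31 steps


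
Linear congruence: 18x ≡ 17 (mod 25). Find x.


GCD(18, 25) = 1, unique solution
a^(-1) mod 25 = 7
x = 7 * 17 mod 25 = 19

x ≡ 19 (mod 25)


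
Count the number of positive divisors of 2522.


2522 = 2^1 × 13^1 × 97^1
d(2522) = (1+1) × (1+1) × (1+1) = 8

8 divisors


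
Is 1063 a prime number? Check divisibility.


Check divisors up to sqrt(1063) = 32.6037
No divisors found.
1063 is prime.

Yes, 1063 is prime


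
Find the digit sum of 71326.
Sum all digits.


7 + 1 + 3 + 2 + 6 = 19


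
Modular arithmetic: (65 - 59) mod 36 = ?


65 - 59 = 6
6 mod 36 = 6


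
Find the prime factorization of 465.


465 / 3 = 155
155 / 5 = 31
31 / 31 = 1
465 = 3 × 5 × 31


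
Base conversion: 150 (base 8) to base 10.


150 (base 8) = 104 (decimal)
104 (decimal) = 104 (base 10)


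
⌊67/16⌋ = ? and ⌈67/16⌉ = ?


67/16 = 4.1875
floor = 4
ceil = 5

floor = 4, ceil = 5


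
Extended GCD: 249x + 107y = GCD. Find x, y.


Tabular extended Euclidean (each row: r = 249*s + 107*t):
r=249, s=1, t=0
r=107, s=0, t=1
q=2: r=35, s=1, t=-2   [249*(1) + 107*(-2) = 35]
q=3: r=2, s=-3, t=7   [249*(-3) + 107*(7) = 2]
q=17: r=1, s=52, t=-121   [249*(52) + 107*(-121) = 1]
q=2: r=0, s=-107, t=249   [249*(-107) + 107*(249) = 0]
GCD = 1; from the row with r=1: x=52, y=-121
Check: 249*(52) + 107*(-121) = 12948 - 12947 = 1

GCD = 1, x = 52, y = -121


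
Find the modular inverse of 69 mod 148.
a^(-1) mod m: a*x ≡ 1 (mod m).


Use the extended Euclidean algorithm on (148, 69); each row r = 148*s + 69*t:
r=148, s=1, t=0
r=69, s=0, t=1
q=2: r=10, s=1, t=-2   [148*(1) + 69*(-2) = 10]
q=6: r=9, s=-6, t=13   [148*(-6) + 69*(13) = 9]
q=1: r=1, s=7, t=-15   [148*(7) + 69*(-15) = 1]
q=9: r=0, s=-69, t=148   [148*(-69) + 69*(148) = 0]
GCD = 1 with t = -15, so 69*(-15) ≡ 1 (mod 148)
Inverse = -15 mod 148 = 133
Check: 69 * 133 = 9177 ≡ 1 (mod 148)

69^(-1) ≡ 133 (mod 148)


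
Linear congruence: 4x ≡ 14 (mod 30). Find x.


GCD(4, 30) = 2 divides 14
Divide: 2x ≡ 7 (mod 15)
x ≡ 11 (mod 15)


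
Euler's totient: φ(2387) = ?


2387 = 7 × 11 × 31
Prime factors: 7, 11, 31
φ(2387) = 2387 × (1-1/7) × (1-1/11) × (1-1/31)
= 2387 × 6/7 × 10/11 × 30/31 = 1800

φ(2387) = 1800


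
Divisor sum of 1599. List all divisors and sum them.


Divisors of 1599: 1, 3, 13, 39, 41, 123, 533, 1599
Sum = 1 + 3 + 13 + 39 + 41 + 123 + 533 + 1599 = 2352

σ(1599) = 2352


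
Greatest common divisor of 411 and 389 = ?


411 = 1 * 389 + 22
389 = 17 * 22 + 15
22 = 1 * 15 + 7
15 = 2 * 7 + 1
7 = 7 * 1 + 0
GCD = 1


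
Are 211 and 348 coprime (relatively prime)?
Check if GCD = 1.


Euclidean algorithm:
348 = 1 * 211 + 137
211 = 1 * 137 + 74
137 = 1 * 74 + 63
74 = 1 * 63 + 11
63 = 5 * 11 + 8
11 = 1 * 8 + 3
8 = 2 * 3 + 2
3 = 1 * 2 + 1
2 = 2 * 1 + 0
GCD(211, 348) = 1

Yes, coprime (GCD = 1)


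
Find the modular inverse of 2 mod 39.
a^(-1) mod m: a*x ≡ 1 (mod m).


Use the extended Euclidean algorithm on (39, 2); each row r = 39*s + 2*t:
r=39, s=1, t=0
r=2, s=0, t=1
q=19: r=1, s=1, t=-19   [39*(1) + 2*(-19) = 1]
q=2: r=0, s=-2, t=39   [39*(-2) + 2*(39) = 0]
GCD = 1 with t = -19, so 2*(-19) ≡ 1 (mod 39)
Inverse = -19 mod 39 = 20
Check: 2 * 20 = 40 ≡ 1 (mod 39)

2^(-1) ≡ 20 (mod 39)


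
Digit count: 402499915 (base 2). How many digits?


402499915 in base 2 = 10111111111011010100101001011
Number of digits = 29

29 digits (base 2)


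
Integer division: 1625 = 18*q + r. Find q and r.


1625 = 18 * 90 + 5
Check: 1620 + 5 = 1625

q = 90, r = 5


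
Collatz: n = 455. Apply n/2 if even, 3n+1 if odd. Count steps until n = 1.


455 → 1366 → 683 → 2050 → 1025 → 3076 → 1538 → 769 → 2308 → 1154 → 577 → 1732 → 866 → 433 → 1300 → 650 → 325 → 976 → 488 → 244 → 122 → 61 → 184 → 92 → 46 → 23 → 70 → 35 → 106 → 53 → 160 → 80 → 40 → 20 → 10 → 5 → 16 → 8 → 4 → 2 → 1
Total steps = 40

40 steps


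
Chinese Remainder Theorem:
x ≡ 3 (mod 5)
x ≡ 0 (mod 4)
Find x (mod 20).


M = 5*4 = 20
M1 = M/5 = 4, M2 = M/4 = 5
M1^(-1) mod 5 = 4, M2^(-1) mod 4 = 1
x = 3*4*4 + 0*5*1 = 48
48 mod 20 = 8
Check: 8 mod 5 = 3 ✓, 8 mod 4 = 0 ✓

x ≡ 8 (mod 20)


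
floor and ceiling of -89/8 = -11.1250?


-89/8 = -11.1250
floor = -12
ceil = -11

floor = -12, ceil = -11


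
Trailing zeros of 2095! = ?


floor(2095/5) = 419
floor(2095/25) = 83
floor(2095/125) = 16
floor(2095/625) = 3
Total = 521

521 trailing zeros


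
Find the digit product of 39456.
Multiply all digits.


3 × 9 × 4 × 5 × 6 = 3240


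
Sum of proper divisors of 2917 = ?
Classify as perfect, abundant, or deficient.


Proper divisors: 1
Sum = 1 = 1
1 < 2917 → deficient

s(2917) = 1 (deficient)


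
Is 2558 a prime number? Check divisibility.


2558 / 2 = 1279 (exact division)
2558 is NOT prime.

No, 2558 is not prime


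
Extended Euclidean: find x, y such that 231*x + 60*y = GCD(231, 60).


Tabular extended Euclidean (each row: r = 231*s + 60*t):
r=231, s=1, t=0
r=60, s=0, t=1
q=3: r=51, s=1, t=-3   [231*(1) + 60*(-3) = 51]
q=1: r=9, s=-1, t=4   [231*(-1) + 60*(4) = 9]
q=5: r=6, s=6, t=-23   [231*(6) + 60*(-23) = 6]
q=1: r=3, s=-7, t=27   [231*(-7) + 60*(27) = 3]
q=2: r=0, s=20, t=-77   [231*(20) + 60*(-77) = 0]
GCD = 3; from the row with r=3: x=-7, y=27
Check: 231*(-7) + 60*(27) = -1617 + 1620 = 3

GCD = 3, x = -7, y = 27


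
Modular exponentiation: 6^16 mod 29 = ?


6^1 mod 29 = 6
6^2 mod 29 = 7
6^3 mod 29 = 13
6^4 mod 29 = 20
6^5 mod 29 = 4
6^6 mod 29 = 24
6^7 mod 29 = 28
6^8 mod 29 = 23
6^9 mod 29 = 22
6^10 mod 29 = 16
6^11 mod 29 = 9
6^12 mod 29 = 25
6^13 mod 29 = 5
6^14 mod 29 = 1
6^15 mod 29 = 6
6^16 mod 29 = 7


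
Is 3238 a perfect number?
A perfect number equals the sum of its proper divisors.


Proper divisors of 3238: 1, 2, 1619
Sum = 1 + 2 + 1619 = 1622

No, 3238 is not perfect (1622 ≠ 3238)


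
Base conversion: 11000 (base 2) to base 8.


11000 (base 2) = 24 (decimal)
24 (decimal) = 30 (base 8)


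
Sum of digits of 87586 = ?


8 + 7 + 5 + 8 + 6 = 34


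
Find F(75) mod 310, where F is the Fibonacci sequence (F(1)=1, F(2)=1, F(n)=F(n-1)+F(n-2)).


F(k) mod 310 for k=1..75:
1, 1, 2, 3, 5, 8, 13, 21, 34, 55, 89, 144, 233, 67, 300, 57, 47, 104, 151, 255, 96, 41, 137, 178, 5, 183, 188, 61, 249, 0, 249, 249, 188, 127, 5, 132, 137, 269, 96, 55, 151, 206, 47, 253, 300, 243, 233, 166, 89, 255, 34, 289, 13, 302, 5, 307, 2, 309, 1, 0, 1, 1, 2, 3, 5, 8, 13, 21, 34, 55, 89, 144, 233, 67, 300
F(75) mod 310 = 300


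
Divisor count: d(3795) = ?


3795 = 3^1 × 5^1 × 11^1 × 23^1
d(3795) = (1+1) × (1+1) × (1+1) × (1+1) = 16

16 divisors


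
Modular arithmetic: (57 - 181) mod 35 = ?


57 - 181 = -124
-124 mod 35 = 16


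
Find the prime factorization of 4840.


4840 / 2 = 2420
2420 / 2 = 1210
1210 / 2 = 605
605 / 5 = 121
121 / 11 = 11
11 / 11 = 1
4840 = 2^3 × 5 × 11^2


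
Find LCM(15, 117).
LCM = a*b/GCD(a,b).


GCD(15, 117) = 3
LCM = 15*117/3 = 1755/3 = 585

LCM = 585


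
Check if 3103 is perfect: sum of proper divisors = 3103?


Proper divisors of 3103: 1, 29, 107
Sum = 1 + 29 + 107 = 137

No, 3103 is not perfect (137 ≠ 3103)


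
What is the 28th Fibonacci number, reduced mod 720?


F(k) mod 720 for k=1..28:
1, 1, 2, 3, 5, 8, 13, 21, 34, 55, 89, 144, 233, 377, 610, 267, 157, 424, 581, 285, 146, 431, 577, 288, 145, 433, 578, 291
F(28) mod 720 = 291


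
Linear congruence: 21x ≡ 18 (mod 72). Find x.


GCD(21, 72) = 3 divides 18
Divide: 7x ≡ 6 (mod 24)
x ≡ 18 (mod 24)


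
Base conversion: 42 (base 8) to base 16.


42 (base 8) = 34 (decimal)
34 (decimal) = 22 (base 16)


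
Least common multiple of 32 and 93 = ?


GCD(32, 93) = 1
LCM = 32*93/1 = 2976/1 = 2976

LCM = 2976


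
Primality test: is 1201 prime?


Check divisors up to sqrt(1201) = 34.6554
No divisors found.
1201 is prime.

Yes, 1201 is prime


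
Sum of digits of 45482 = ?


4 + 5 + 4 + 8 + 2 = 23


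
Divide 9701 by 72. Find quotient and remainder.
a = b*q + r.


9701 = 72 * 134 + 53
Check: 9648 + 53 = 9701

q = 134, r = 53


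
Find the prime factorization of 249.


249 / 3 = 83
83 / 83 = 1
249 = 3 × 83


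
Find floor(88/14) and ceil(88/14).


88/14 = 6.2857
floor = 6
ceil = 7

floor = 6, ceil = 7


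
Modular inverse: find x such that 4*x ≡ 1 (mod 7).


Use the extended Euclidean algorithm on (7, 4); each row r = 7*s + 4*t:
r=7, s=1, t=0
r=4, s=0, t=1
q=1: r=3, s=1, t=-1   [7*(1) + 4*(-1) = 3]
q=1: r=1, s=-1, t=2   [7*(-1) + 4*(2) = 1]
q=3: r=0, s=4, t=-7   [7*(4) + 4*(-7) = 0]
GCD = 1 with t = 2, so 4*(2) ≡ 1 (mod 7)
Inverse = 2 mod 7 = 2
Check: 4 * 2 = 8 ≡ 1 (mod 7)

4^(-1) ≡ 2 (mod 7)


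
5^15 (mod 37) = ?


5^1 mod 37 = 5
5^2 mod 37 = 25
5^3 mod 37 = 14
5^4 mod 37 = 33
5^5 mod 37 = 17
5^6 mod 37 = 11
5^7 mod 37 = 18
5^8 mod 37 = 16
5^9 mod 37 = 6
5^10 mod 37 = 30
5^11 mod 37 = 2
5^12 mod 37 = 10
5^13 mod 37 = 13
5^14 mod 37 = 28
5^15 mod 37 = 29


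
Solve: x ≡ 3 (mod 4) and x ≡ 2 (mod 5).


M = 4*5 = 20
M1 = M/4 = 5, M2 = M/5 = 4
M1^(-1) mod 4 = 1, M2^(-1) mod 5 = 4
x = 3*5*1 + 2*4*4 = 47
47 mod 20 = 7
Check: 7 mod 4 = 3 ✓, 7 mod 5 = 2 ✓

x ≡ 7 (mod 20)


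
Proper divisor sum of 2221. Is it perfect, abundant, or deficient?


Proper divisors: 1
Sum = 1 = 1
1 < 2221 → deficient

s(2221) = 1 (deficient)


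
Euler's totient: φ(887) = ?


887 = 887
Prime factors: 887
φ(887) = 887 × (1-1/887)
= 887 × 886/887 = 886

φ(887) = 886


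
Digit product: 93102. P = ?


9 × 3 × 1 × 0 × 2 = 0


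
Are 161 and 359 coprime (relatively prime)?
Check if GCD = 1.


Euclidean algorithm:
359 = 2 * 161 + 37
161 = 4 * 37 + 13
37 = 2 * 13 + 11
13 = 1 * 11 + 2
11 = 5 * 2 + 1
2 = 2 * 1 + 0
GCD(161, 359) = 1

Yes, coprime (GCD = 1)


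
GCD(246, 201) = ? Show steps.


246 = 1 * 201 + 45
201 = 4 * 45 + 21
45 = 2 * 21 + 3
21 = 7 * 3 + 0
GCD = 3


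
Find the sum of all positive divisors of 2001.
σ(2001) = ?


Divisors of 2001: 1, 3, 23, 29, 69, 87, 667, 2001
Sum = 1 + 3 + 23 + 29 + 69 + 87 + 667 + 2001 = 2880

σ(2001) = 2880


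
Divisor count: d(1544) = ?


1544 = 2^3 × 193^1
d(1544) = (3+1) × (1+1) = 8

8 divisors


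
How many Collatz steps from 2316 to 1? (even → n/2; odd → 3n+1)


2316 → 1158 → 579 → 1738 → 869 → 2608 → 1304 → 652 → 326 → 163 → 490 → 245 → 736 → 368 → 184 → 92 → 46 → 23 → 70 → 35 → 106 → 53 → 160 → 80 → 40 → 20 → 10 → 5 → 16 → 8 → 4 → 2 → 1
Total steps = 32

32 steps


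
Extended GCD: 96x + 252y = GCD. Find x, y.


Tabular extended Euclidean (each row: r = 96*s + 252*t):
r=96, s=1, t=0
r=252, s=0, t=1
q=0: r=96, s=1, t=0   [96*(1) + 252*(0) = 96]
q=2: r=60, s=-2, t=1   [96*(-2) + 252*(1) = 60]
q=1: r=36, s=3, t=-1   [96*(3) + 252*(-1) = 36]
q=1: r=24, s=-5, t=2   [96*(-5) + 252*(2) = 24]
q=1: r=12, s=8, t=-3   [96*(8) + 252*(-3) = 12]
q=2: r=0, s=-21, t=8   [96*(-21) + 252*(8) = 0]
GCD = 12; from the row with r=12: x=8, y=-3
Check: 96*(8) + 252*(-3) = 768 - 756 = 12

GCD = 12, x = 8, y = -3


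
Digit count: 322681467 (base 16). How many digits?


322681467 in base 16 = 133BBA7B
Number of digits = 8

8 digits (base 16)


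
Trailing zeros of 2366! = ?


floor(2366/5) = 473
floor(2366/25) = 94
floor(2366/125) = 18
floor(2366/625) = 3
Total = 588

588 trailing zeros


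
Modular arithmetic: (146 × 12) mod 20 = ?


146 × 12 = 1752
1752 mod 20 = 12


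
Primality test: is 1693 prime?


Check divisors up to sqrt(1693) = 41.1461
No divisors found.
1693 is prime.

Yes, 1693 is prime


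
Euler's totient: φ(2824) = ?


2824 = 2^3 × 353
Prime factors: 2, 353
φ(2824) = 2824 × (1-1/2) × (1-1/353)
= 2824 × 1/2 × 352/353 = 1408

φ(2824) = 1408
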